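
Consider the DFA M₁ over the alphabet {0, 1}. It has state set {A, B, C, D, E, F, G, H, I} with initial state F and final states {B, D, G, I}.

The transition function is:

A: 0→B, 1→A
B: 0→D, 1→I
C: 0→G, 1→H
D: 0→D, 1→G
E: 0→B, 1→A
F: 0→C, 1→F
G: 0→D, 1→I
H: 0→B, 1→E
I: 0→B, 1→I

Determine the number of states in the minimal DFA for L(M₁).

3

Initial partition by acceptance: {B,D,G,I} | {A,C,E,F,H}.
On input 0, block {A,C,E,F,H} splits into {A,C,E,H} and {F}.
Stable partition: {B,D,G,I} | {A,C,E,H} | {F} — 3 equivalence classes.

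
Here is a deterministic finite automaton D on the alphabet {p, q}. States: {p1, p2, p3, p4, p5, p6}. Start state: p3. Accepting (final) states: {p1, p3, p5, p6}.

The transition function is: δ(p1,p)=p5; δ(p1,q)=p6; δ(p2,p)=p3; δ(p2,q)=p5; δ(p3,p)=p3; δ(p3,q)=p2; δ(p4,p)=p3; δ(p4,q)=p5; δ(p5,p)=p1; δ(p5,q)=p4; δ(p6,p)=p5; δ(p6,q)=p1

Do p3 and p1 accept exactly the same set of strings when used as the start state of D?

No

Initial partition by acceptance: {p1,p3,p5,p6} | {p2,p4}.
Refine {p1,p3,p5,p6} on symbol q: members go to different blocks, giving {p1,p6} and {p3,p5}.
Refine {p3,p5} on symbol p: members go to different blocks, giving {p3} and {p5}.
No further refinement is possible. Final partition (4 blocks): {p1,p6} | {p2,p4} | {p3} | {p5}.
p3 and p1 end up in different blocks, so they are distinguishable. For instance, the string 'q' is accepted from only p1.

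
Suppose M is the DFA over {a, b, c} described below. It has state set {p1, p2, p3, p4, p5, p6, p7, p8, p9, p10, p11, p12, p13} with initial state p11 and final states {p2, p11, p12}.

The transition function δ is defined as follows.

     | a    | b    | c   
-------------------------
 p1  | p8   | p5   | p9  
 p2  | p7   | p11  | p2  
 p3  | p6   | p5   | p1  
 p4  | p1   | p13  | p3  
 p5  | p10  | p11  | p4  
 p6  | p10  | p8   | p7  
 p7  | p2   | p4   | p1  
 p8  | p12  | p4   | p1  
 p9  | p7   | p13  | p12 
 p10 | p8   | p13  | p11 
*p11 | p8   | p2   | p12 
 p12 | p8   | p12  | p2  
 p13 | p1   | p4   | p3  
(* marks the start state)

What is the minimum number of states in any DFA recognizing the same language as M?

All states are reachable from the start state.
Initial partition by acceptance: {p2,p11,p12} | {p1,p3,p4,p5,p6,p7,p8,p9,p10,p13}.
Refine {p1,p3,p4,p5,p6,p7,p8,p9,p10,p13} on symbol a: members go to different blocks, giving {p1,p3,p4,p5,p6,p9,p10,p13} and {p7,p8}.
On input a, block {p1,p3,p4,p5,p6,p9,p10,p13} splits into {p3,p4,p5,p6,p13} and {p1,p9,p10}.
Split {p3,p4,p5,p6,p13} by δ(·,a) → {p4,p5,p6,p13} and {p3}.
Split {p4,p5,p6,p13} by δ(·,b) → {p4,p13} and {p5} and {p6}.
On input b, block {p1,p9,p10} splits into {p9,p10} and {p1}.
No further refinement is possible. Final partition (8 blocks): {p2,p11,p12} | {p4,p13} | {p7,p8} | {p9,p10} | {p3} | {p5} | {p6} | {p1}.

8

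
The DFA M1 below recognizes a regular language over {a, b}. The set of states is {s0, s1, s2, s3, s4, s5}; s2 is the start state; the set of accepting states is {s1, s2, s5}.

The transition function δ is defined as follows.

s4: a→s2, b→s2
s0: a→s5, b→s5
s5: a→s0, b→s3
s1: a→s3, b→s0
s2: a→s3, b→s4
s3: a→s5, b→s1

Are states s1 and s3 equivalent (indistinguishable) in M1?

No

Every state is reachable, so we keep all 6.
Initial partition by acceptance: {s1,s2,s5} | {s0,s3,s4}.
No further refinement is possible. Final partition (2 blocks): {s1,s2,s5} | {s0,s3,s4}.
s1 and s3 end up in different blocks, so they are distinguishable. For instance, the string 'ε' is accepted from only s1.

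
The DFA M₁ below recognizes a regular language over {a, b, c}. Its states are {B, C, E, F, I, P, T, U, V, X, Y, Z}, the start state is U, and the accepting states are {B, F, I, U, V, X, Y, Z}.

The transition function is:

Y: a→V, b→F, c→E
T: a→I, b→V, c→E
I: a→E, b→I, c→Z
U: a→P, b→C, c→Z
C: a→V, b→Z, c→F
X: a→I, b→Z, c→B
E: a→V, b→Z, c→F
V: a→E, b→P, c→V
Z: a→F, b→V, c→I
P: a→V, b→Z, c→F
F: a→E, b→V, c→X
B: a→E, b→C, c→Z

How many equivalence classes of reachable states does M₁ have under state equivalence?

First remove the unreachable states {T,Y}; 10 states remain.
P0 = {B,F,I,U,V,X,Z} | {C,E,P}.
Refine {B,F,I,U,V,X,Z} on symbol a: members go to different blocks, giving {B,F,I,U,V} and {X,Z}.
Refine {B,F,I,U,V} on symbol b: members go to different blocks, giving {B,U,V} and {F,I}.
Split {B,U,V} by δ(·,c) → {B,U} and {V}.
On input b, block {X,Z} splits into {Z} and {X}.
On input b, block {F,I} splits into {F} and {I}.
The partition is now stable with 7 blocks: {B,U} | {C,E,P} | {Z} | {F} | {V} | {X} | {I}.

7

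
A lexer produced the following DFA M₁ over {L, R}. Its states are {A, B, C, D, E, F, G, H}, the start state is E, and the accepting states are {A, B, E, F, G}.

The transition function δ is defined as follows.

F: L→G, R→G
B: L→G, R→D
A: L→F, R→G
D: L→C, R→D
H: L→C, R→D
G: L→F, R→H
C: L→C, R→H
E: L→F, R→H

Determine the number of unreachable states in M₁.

2

Starting at E and following transitions, the reachable set is {C, D, E, F, G, H}. That leaves A, B unreachable — 2 in total.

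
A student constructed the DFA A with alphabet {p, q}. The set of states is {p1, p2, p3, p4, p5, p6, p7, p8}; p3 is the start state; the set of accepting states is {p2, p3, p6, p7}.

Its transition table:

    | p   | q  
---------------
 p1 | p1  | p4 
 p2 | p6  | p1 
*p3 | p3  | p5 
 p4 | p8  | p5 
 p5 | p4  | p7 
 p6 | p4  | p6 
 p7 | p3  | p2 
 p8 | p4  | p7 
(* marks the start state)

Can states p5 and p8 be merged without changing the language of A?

All states are reachable from the start state.
Initial partition by acceptance: {p2,p3,p6,p7} | {p1,p4,p5,p8}.
Split {p2,p3,p6,p7} by δ(·,p) → {p2,p3,p7} and {p6}.
On input p, block {p2,p3,p7} splits into {p3,p7} and {p2}.
Refine {p3,p7} on symbol q: members go to different blocks, giving {p3} and {p7}.
On input q, block {p1,p4,p5,p8} splits into {p1,p4} and {p5,p8}.
Refine {p1,p4} on symbol p: members go to different blocks, giving {p1} and {p4}.
The partition is now stable with 7 blocks: {p3} | {p1} | {p6} | {p2} | {p7} | {p5,p8} | {p4}.
p5 and p8 lie in the same block of the stable partition, so they are equivalent — no string distinguishes them.

Yes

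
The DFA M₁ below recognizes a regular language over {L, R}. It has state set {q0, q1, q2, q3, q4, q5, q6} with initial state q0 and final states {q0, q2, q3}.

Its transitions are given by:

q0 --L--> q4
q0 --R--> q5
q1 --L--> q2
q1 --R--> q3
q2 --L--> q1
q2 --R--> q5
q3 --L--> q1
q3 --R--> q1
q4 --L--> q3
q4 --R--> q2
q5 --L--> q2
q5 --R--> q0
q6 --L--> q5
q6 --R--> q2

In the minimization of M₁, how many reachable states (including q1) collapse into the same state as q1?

States {q6} cannot be reached from the start state, so discard them.
P0 = {q0,q2,q3} | {q1,q4,q5}.
Stable partition: {q0,q2,q3} | {q1,q4,q5} — 2 equivalence classes.
State q1 belongs to the block {q1,q4,q5}, which has 3 states.

3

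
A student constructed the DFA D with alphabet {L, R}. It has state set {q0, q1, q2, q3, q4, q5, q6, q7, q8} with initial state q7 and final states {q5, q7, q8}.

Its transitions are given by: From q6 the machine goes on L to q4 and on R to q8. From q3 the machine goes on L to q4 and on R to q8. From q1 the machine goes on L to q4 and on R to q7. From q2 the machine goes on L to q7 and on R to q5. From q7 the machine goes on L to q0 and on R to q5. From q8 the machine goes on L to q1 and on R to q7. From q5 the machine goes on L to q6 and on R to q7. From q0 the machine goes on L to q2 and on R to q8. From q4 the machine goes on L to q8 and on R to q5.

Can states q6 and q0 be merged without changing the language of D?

Yes

States {q3} cannot be reached from the start state, so discard them.
Start with accepting vs non-accepting: {q5,q7,q8} | {q0,q1,q2,q4,q6}.
On input L, block {q0,q1,q2,q4,q6} splits into {q0,q1,q6} and {q2,q4}.
Stable partition: {q5,q7,q8} | {q0,q1,q6} | {q2,q4} — 3 equivalence classes.
q6 and q0 lie in the same block of the stable partition, so they are equivalent — no string distinguishes them.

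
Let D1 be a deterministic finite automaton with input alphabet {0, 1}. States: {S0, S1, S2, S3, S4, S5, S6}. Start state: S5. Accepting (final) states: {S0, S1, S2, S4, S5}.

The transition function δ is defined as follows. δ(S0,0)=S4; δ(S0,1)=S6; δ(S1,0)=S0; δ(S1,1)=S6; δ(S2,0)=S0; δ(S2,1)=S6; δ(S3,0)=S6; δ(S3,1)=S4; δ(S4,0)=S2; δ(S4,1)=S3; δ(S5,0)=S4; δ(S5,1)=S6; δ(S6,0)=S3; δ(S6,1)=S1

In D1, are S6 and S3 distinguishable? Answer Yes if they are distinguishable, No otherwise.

Initial partition by acceptance: {S0,S1,S2,S4,S5} | {S3,S6}.
Stable partition: {S0,S1,S2,S4,S5} | {S3,S6} — 2 equivalence classes.
S6 and S3 lie in the same block of the stable partition, so they are equivalent — no string distinguishes them.

No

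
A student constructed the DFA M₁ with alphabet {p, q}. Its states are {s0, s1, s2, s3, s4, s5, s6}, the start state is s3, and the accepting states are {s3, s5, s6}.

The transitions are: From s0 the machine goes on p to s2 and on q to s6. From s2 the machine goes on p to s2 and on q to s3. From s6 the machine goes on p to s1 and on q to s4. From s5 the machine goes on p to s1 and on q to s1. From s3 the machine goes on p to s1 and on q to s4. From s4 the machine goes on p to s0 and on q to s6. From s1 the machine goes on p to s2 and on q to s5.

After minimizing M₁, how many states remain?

All states are reachable from the start state.
P0 = {s3,s5,s6} | {s0,s1,s2,s4}.
Stable partition: {s3,s5,s6} | {s0,s1,s2,s4} — 2 equivalence classes.

2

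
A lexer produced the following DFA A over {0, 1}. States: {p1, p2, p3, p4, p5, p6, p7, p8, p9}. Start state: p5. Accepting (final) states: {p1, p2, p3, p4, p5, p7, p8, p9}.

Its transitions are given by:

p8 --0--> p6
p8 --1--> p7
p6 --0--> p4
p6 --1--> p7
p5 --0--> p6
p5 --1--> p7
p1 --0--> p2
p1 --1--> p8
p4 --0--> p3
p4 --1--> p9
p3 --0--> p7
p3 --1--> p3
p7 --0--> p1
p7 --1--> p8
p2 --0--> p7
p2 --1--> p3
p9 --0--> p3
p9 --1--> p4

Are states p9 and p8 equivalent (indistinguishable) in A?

All states are reachable from the start state.
Start with accepting vs non-accepting: {p1,p2,p3,p4,p5,p7,p8,p9} | {p6}.
Split {p1,p2,p3,p4,p5,p7,p8,p9} by δ(·,0) → {p1,p2,p3,p4,p7,p9} and {p5,p8}.
Split {p1,p2,p3,p4,p7,p9} by δ(·,1) → {p2,p3,p4,p9} and {p1,p7}.
On input 0, block {p2,p3,p4,p9} splits into {p2,p3} and {p4,p9}.
On input 0, block {p1,p7} splits into {p1} and {p7}.
The partition is now stable with 6 blocks: {p2,p3} | {p6} | {p5,p8} | {p1} | {p4,p9} | {p7}.
p9 and p8 end up in different blocks, so they are distinguishable. For instance, the string '0' is accepted from only p9.

No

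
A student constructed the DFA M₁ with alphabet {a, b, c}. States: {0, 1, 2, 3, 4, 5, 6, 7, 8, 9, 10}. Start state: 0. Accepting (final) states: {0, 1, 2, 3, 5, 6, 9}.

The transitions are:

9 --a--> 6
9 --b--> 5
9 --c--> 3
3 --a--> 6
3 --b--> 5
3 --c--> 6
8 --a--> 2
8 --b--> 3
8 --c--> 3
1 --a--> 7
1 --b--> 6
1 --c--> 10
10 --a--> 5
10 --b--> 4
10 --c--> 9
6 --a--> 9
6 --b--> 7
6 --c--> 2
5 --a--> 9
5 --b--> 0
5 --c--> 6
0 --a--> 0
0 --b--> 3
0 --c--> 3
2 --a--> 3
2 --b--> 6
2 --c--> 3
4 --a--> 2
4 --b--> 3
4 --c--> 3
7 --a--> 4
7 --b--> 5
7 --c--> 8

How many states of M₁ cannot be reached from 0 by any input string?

2

Starting at 0 and following transitions, the reachable set is {0, 2, 3, 4, 5, 6, 7, 8, 9}. That leaves 1, 10 unreachable — 2 in total.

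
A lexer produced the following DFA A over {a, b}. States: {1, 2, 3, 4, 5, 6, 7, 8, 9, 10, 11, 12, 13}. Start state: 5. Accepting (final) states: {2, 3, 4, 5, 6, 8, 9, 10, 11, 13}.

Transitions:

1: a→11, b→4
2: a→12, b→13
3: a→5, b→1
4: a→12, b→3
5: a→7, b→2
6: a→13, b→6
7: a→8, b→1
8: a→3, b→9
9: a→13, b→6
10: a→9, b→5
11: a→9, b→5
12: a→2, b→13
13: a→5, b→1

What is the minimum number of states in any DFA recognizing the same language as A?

8

States {10} cannot be reached from the start state, so discard them.
Initial partition by acceptance: {2,3,4,5,6,8,9,11,13} | {1,7,12}.
On input a, block {2,3,4,5,6,8,9,11,13} splits into {3,6,8,9,11,13} and {2,4,5}.
Refine {3,6,8,9,11,13} on symbol a: members go to different blocks, giving {6,8,9,11} and {3,13}.
Refine {6,8,9,11} on symbol a: members go to different blocks, giving {6,8,9} and {11}.
Refine {1,7,12} on symbol a: members go to different blocks, giving {1} and {7} and {12}.
On input a, block {2,4,5} splits into {2,4} and {5}.
The partition is now stable with 8 blocks: {6,8,9} | {1} | {2,4} | {3,13} | {11} | {7} | {12} | {5}.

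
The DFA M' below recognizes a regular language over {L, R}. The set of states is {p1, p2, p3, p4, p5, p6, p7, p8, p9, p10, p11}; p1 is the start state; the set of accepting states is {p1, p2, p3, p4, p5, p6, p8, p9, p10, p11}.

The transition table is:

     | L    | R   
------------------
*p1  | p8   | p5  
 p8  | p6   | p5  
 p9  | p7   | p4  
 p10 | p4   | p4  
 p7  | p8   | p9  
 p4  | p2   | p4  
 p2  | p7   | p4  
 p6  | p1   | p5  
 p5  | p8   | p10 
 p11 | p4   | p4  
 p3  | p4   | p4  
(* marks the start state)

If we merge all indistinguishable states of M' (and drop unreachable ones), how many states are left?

States {p3,p11} cannot be reached from the start state, so discard them.
P0 = {p1,p2,p4,p5,p6,p8,p9,p10} | {p7}.
Refine {p1,p2,p4,p5,p6,p8,p9,p10} on symbol L: members go to different blocks, giving {p1,p4,p5,p6,p8,p10} and {p2,p9}.
Split {p1,p4,p5,p6,p8,p10} by δ(·,L) → {p1,p5,p6,p8,p10} and {p4}.
Split {p1,p5,p6,p8,p10} by δ(·,L) → {p1,p5,p6,p8} and {p10}.
On input R, block {p1,p5,p6,p8} splits into {p1,p6,p8} and {p5}.
The partition is now stable with 6 blocks: {p1,p6,p8} | {p7} | {p2,p9} | {p4} | {p10} | {p5}.

6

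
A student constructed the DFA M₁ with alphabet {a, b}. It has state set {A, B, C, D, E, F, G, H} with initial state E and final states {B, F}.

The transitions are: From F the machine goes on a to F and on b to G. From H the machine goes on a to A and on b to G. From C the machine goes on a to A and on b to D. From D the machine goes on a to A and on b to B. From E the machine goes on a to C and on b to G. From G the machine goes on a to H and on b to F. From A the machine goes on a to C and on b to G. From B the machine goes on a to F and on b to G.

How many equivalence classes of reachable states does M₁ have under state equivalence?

3

Every state is reachable, so we keep all 8.
P0 = {B,F} | {A,C,D,E,G,H}.
Split {A,C,D,E,G,H} by δ(·,b) → {A,C,E,H} and {D,G}.
The partition is now stable with 3 blocks: {B,F} | {A,C,E,H} | {D,G}.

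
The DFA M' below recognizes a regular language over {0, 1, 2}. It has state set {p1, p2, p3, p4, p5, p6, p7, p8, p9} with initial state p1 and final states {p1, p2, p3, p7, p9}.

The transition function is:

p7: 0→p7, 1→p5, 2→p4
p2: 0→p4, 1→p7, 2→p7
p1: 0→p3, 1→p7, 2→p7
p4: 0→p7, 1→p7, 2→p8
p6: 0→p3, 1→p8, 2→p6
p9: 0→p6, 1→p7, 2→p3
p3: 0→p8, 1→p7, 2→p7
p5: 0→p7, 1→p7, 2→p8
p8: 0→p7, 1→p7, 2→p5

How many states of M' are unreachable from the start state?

No path from p1 leads to p2, p6, p9; the other 6 states are all reachable.

3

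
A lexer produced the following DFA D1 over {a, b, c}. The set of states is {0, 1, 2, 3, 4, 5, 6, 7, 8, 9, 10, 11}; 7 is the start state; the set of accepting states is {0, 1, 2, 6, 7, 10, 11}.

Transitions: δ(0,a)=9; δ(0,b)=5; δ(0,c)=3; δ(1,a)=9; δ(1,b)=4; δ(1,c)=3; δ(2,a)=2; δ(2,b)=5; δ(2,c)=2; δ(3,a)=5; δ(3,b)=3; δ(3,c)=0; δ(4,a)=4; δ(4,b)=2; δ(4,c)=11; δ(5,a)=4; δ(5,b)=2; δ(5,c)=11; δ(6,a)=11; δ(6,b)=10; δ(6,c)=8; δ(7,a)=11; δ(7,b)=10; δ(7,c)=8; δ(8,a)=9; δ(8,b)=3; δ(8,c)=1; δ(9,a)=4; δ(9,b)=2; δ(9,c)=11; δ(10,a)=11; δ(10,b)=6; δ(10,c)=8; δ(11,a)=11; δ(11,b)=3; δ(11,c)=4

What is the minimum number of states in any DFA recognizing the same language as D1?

6

All states are reachable from the start state.
P0 = {0,1,2,6,7,10,11} | {3,4,5,8,9}.
Split {0,1,2,6,7,10,11} by δ(·,a) → {2,6,7,10,11} and {0,1}.
On input b, block {2,6,7,10,11} splits into {6,7,10} and {2,11}.
Split {3,4,5,8,9} by δ(·,b) → {4,5,9} and {3,8}.
On input b, block {2,11} splits into {2} and {11}.
The partition is now stable with 6 blocks: {6,7,10} | {4,5,9} | {0,1} | {2} | {3,8} | {11}.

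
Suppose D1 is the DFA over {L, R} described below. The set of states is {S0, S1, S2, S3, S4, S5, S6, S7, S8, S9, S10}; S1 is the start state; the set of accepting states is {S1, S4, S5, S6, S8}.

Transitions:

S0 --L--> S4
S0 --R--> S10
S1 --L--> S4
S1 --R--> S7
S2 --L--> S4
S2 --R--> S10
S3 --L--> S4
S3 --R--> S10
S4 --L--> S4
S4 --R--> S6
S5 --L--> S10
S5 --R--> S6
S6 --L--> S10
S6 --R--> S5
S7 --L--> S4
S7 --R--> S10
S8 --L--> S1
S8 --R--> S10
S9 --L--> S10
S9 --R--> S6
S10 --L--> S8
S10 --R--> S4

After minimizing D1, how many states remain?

6

Reachable states from the start: {S1,S4,S5,S6,S7,S8,S10}. Unreachable: {S0,S2,S3,S9} — drop them.
P0 = {S1,S4,S5,S6,S8} | {S7,S10}.
Split {S1,S4,S5,S6,S8} by δ(·,L) → {S1,S4,S8} and {S5,S6}.
On input R, block {S1,S4,S8} splits into {S1,S8} and {S4}.
On input L, block {S1,S8} splits into {S1} and {S8}.
On input L, block {S7,S10} splits into {S7} and {S10}.
The partition is now stable with 6 blocks: {S1} | {S7} | {S5,S6} | {S4} | {S8} | {S10}.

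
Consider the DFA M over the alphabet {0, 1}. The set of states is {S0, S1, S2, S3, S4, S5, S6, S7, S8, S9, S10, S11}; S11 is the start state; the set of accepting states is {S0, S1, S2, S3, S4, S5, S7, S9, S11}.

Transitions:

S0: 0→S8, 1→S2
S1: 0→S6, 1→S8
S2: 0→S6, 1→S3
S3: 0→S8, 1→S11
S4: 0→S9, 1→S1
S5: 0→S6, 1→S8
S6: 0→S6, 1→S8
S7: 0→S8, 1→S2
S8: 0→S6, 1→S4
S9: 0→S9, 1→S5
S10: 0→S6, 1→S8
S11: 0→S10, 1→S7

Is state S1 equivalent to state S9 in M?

Reachable states from the start: {S1,S2,S3,S4,S5,S6,S7,S8,S9,S10,S11}. Unreachable: {S0} — drop them.
Initial partition by acceptance: {S1,S2,S3,S4,S5,S7,S9,S11} | {S6,S8,S10}.
Split {S1,S2,S3,S4,S5,S7,S9,S11} by δ(·,0) → {S1,S2,S3,S5,S7,S11} and {S4,S9}.
On input 1, block {S1,S2,S3,S5,S7,S11} splits into {S2,S3,S7,S11} and {S1,S5}.
On input 1, block {S6,S8,S10} splits into {S6,S10} and {S8}.
Split {S2,S3,S7,S11} by δ(·,0) → {S2,S11} and {S3,S7}.
No further refinement is possible. Final partition (6 blocks): {S2,S11} | {S6,S10} | {S4,S9} | {S1,S5} | {S8} | {S3,S7}.
S1 and S9 end up in different blocks, so they are distinguishable. For instance, the string '0' is accepted from only S9.

No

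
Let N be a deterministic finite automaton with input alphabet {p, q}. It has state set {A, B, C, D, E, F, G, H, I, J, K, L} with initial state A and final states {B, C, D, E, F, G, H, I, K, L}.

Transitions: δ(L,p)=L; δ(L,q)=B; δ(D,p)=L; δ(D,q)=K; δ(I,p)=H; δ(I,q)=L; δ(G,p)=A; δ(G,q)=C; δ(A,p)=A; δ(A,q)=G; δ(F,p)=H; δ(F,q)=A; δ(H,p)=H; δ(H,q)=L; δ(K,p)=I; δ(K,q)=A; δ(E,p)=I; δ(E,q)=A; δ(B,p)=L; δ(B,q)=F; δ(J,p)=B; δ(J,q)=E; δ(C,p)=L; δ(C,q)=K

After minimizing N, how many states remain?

First remove the unreachable states {D,E,J}; 9 states remain.
Start with accepting vs non-accepting: {B,C,F,G,H,I,K,L} | {A}.
On input p, block {B,C,F,G,H,I,K,L} splits into {B,C,F,H,I,K,L} and {G}.
Split {B,C,F,H,I,K,L} by δ(·,q) → {B,C,H,I,L} and {F,K}.
Split {B,C,H,I,L} by δ(·,q) → {H,I,L} and {B,C}.
Refine {H,I,L} on symbol q: members go to different blocks, giving {H,I} and {L}.
No further refinement is possible. Final partition (6 blocks): {H,I} | {A} | {G} | {F,K} | {B,C} | {L}.

6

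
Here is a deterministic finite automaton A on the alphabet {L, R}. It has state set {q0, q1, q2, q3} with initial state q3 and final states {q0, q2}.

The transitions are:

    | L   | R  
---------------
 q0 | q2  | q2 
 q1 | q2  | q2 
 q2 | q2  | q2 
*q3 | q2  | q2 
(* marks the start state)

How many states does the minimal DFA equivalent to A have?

States {q0,q1} cannot be reached from the start state, so discard them.
P0 = {q2} | {q3}.
Stable partition: {q2} | {q3} — 2 equivalence classes.

2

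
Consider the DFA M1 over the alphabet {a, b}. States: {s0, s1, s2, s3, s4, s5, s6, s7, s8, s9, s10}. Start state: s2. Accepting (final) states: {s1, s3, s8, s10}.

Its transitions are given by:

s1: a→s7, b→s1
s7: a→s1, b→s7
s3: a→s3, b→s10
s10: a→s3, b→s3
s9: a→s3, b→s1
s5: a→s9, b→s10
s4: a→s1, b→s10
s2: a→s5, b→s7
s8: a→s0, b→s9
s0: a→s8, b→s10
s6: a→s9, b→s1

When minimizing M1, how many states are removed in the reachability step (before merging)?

4

BFS from s2 reaches {s1, s2, s3, s5, s7, s9, s10}; the 4 state(s) s0, s4, s6, s8 are never visited.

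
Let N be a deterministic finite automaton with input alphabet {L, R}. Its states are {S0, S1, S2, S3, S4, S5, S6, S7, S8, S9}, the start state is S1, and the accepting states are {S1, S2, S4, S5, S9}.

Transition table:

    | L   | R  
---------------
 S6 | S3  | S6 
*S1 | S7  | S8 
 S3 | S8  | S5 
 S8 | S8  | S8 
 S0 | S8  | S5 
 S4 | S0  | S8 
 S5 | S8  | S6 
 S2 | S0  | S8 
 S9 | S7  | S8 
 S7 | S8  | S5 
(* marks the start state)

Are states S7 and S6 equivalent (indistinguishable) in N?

States {S0,S2,S4,S9} cannot be reached from the start state, so discard them.
Start with accepting vs non-accepting: {S1,S5} | {S3,S6,S7,S8}.
Refine {S3,S6,S7,S8} on symbol R: members go to different blocks, giving {S3,S7} and {S6,S8}.
Refine {S1,S5} on symbol L: members go to different blocks, giving {S1} and {S5}.
Split {S6,S8} by δ(·,L) → {S6} and {S8}.
Stable partition: {S1} | {S3,S7} | {S6} | {S5} | {S8} — 5 equivalence classes.
S7 and S6 end up in different blocks, so they are distinguishable. For instance, the string 'R' is accepted from only S7.

No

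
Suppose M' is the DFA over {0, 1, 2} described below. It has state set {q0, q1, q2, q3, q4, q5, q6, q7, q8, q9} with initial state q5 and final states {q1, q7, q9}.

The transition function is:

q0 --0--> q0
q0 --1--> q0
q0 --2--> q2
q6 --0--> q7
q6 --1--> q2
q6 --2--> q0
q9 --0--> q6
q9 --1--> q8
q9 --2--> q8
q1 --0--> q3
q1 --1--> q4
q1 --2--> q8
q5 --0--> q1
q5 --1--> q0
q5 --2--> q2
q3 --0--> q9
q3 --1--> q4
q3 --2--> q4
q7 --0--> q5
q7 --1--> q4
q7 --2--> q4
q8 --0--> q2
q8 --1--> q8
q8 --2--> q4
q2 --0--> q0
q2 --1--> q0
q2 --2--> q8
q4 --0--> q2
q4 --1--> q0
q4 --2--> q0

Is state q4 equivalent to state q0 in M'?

Start with accepting vs non-accepting: {q1,q7,q9} | {q0,q2,q3,q4,q5,q6,q8}.
On input 0, block {q0,q2,q3,q4,q5,q6,q8} splits into {q0,q2,q4,q8} and {q3,q5,q6}.
Stable partition: {q1,q7,q9} | {q0,q2,q4,q8} | {q3,q5,q6} — 3 equivalence classes.
q4 and q0 lie in the same block of the stable partition, so they are equivalent — no string distinguishes them.

Yes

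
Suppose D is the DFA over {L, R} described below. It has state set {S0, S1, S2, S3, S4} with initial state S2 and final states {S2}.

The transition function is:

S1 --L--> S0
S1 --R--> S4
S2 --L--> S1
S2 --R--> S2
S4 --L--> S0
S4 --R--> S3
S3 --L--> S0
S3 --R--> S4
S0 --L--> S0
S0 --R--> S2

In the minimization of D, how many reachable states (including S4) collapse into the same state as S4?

3

Start with accepting vs non-accepting: {S2} | {S0,S1,S3,S4}.
Refine {S0,S1,S3,S4} on symbol R: members go to different blocks, giving {S1,S3,S4} and {S0}.
No further refinement is possible. Final partition (3 blocks): {S2} | {S1,S3,S4} | {S0}.
The equivalence class containing S4 is {S1,S3,S4}, of size 3.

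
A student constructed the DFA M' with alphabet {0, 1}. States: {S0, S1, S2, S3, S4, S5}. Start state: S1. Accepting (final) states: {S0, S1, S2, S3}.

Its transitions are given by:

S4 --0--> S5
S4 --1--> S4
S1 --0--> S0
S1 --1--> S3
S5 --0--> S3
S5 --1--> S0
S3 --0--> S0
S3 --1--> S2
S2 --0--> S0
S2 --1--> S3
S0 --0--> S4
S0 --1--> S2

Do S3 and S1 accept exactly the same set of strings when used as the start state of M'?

Yes

All states are reachable from the start state.
Start with accepting vs non-accepting: {S0,S1,S2,S3} | {S4,S5}.
On input 0, block {S0,S1,S2,S3} splits into {S1,S2,S3} and {S0}.
Split {S4,S5} by δ(·,0) → {S4} and {S5}.
The partition is now stable with 4 blocks: {S1,S2,S3} | {S4} | {S0} | {S5}.
S3 and S1 lie in the same block of the stable partition, so they are equivalent — no string distinguishes them.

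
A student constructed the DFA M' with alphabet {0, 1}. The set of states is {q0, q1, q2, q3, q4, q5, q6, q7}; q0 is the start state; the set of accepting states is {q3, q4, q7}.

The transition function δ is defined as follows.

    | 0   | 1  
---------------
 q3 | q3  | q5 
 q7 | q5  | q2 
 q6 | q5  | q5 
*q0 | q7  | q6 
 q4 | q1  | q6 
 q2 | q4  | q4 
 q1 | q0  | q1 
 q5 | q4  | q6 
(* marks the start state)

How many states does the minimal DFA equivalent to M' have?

Reachable states from the start: {q0,q1,q2,q4,q5,q6,q7}. Unreachable: {q3} — drop them.
P0 = {q4,q7} | {q0,q1,q2,q5,q6}.
Split {q0,q1,q2,q5,q6} by δ(·,0) → {q0,q2,q5} and {q1,q6}.
Refine {q4,q7} on symbol 0: members go to different blocks, giving {q4} and {q7}.
Refine {q0,q2,q5} on symbol 0: members go to different blocks, giving {q2,q5} and {q0}.
Split {q2,q5} by δ(·,1) → {q2} and {q5}.
Split {q1,q6} by δ(·,0) → {q1} and {q6}.
The partition is now stable with 7 blocks: {q4} | {q2} | {q1} | {q7} | {q0} | {q5} | {q6}.

7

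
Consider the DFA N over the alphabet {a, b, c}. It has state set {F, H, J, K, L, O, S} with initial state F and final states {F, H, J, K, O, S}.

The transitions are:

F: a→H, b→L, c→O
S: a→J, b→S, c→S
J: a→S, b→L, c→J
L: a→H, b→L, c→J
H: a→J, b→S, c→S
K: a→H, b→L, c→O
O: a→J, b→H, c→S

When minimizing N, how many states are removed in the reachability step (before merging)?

BFS from F reaches {F, H, J, L, O, S}; the 1 state(s) K are never visited.

1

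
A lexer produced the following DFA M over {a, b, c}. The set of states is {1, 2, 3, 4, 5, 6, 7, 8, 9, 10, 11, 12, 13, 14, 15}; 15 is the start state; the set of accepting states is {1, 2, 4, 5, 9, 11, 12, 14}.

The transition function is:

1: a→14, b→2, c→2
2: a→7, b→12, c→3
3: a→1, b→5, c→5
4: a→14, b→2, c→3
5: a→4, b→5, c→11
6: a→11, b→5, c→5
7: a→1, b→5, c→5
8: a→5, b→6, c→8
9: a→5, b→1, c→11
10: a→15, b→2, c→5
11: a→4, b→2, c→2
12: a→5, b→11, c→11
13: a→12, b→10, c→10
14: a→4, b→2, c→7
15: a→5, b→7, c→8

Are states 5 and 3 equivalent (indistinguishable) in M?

No

States {9,10,13} cannot be reached from the start state, so discard them.
Start with accepting vs non-accepting: {1,2,4,5,11,12,14} | {3,6,7,8,15}.
On input a, block {1,2,4,5,11,12,14} splits into {1,4,5,11,12,14} and {2}.
Split {1,4,5,11,12,14} by δ(·,b) → {1,4,11,14} and {5,12}.
Refine {1,4,11,14} on symbol c: members go to different blocks, giving {1,11} and {4,14}.
On input a, block {3,6,7,8,15} splits into {3,6,7} and {8,15}.
On input a, block {5,12} splits into {5} and {12}.
No further refinement is possible. Final partition (7 blocks): {1,11} | {3,6,7} | {2} | {5} | {4,14} | {8,15} | {12}.
5 and 3 end up in different blocks, so they are distinguishable. For instance, the string 'ε' is accepted from only 5.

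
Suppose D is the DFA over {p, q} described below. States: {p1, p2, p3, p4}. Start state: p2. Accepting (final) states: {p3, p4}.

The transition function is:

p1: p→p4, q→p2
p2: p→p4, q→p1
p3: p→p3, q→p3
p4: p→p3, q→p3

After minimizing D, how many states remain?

Every state is reachable, so we keep all 4.
P0 = {p3,p4} | {p1,p2}.
Stable partition: {p3,p4} | {p1,p2} — 2 equivalence classes.

2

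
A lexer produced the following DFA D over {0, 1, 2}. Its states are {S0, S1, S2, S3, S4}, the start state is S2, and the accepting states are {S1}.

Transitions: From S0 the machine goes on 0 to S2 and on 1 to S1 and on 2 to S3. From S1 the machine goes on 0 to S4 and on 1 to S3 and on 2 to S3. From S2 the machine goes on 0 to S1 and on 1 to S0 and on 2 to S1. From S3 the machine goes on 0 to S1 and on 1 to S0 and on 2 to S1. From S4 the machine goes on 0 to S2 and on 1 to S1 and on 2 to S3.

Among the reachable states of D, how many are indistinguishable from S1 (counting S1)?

1

Initial partition by acceptance: {S1} | {S0,S2,S3,S4}.
Refine {S0,S2,S3,S4} on symbol 0: members go to different blocks, giving {S0,S4} and {S2,S3}.
Stable partition: {S1} | {S0,S4} | {S2,S3} — 3 equivalence classes.
State S1 belongs to the block {S1}, which has 1 states.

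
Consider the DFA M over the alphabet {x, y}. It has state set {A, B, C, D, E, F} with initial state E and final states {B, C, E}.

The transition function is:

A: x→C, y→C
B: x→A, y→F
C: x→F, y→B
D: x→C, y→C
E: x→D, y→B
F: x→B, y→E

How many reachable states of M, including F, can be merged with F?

All states are reachable from the start state.
P0 = {B,C,E} | {A,D,F}.
On input y, block {B,C,E} splits into {C,E} and {B}.
On input x, block {A,D,F} splits into {A,D} and {F}.
On input x, block {C,E} splits into {C} and {E}.
No further refinement is possible. Final partition (5 blocks): {C} | {A,D} | {B} | {F} | {E}.
The equivalence class containing F is {F}, of size 1.

1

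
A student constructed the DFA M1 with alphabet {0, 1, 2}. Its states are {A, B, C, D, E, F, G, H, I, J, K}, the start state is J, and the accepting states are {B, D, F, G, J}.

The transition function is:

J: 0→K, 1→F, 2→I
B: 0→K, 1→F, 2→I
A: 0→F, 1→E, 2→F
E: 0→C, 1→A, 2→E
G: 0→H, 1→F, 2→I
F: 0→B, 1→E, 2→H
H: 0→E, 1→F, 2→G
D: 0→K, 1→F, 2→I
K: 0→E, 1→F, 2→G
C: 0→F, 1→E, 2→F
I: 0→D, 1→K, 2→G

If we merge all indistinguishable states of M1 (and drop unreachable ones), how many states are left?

Every state is reachable, so we keep all 11.
P0 = {B,D,F,G,J} | {A,C,E,H,I,K}.
On input 0, block {B,D,F,G,J} splits into {B,D,G,J} and {F}.
Refine {A,C,E,H,I,K} on symbol 0: members go to different blocks, giving {E,H,K} and {A,C} and {I}.
Refine {E,H,K} on symbol 0: members go to different blocks, giving {H,K} and {E}.
Stable partition: {B,D,G,J} | {H,K} | {F} | {A,C} | {I} | {E} — 6 equivalence classes.

6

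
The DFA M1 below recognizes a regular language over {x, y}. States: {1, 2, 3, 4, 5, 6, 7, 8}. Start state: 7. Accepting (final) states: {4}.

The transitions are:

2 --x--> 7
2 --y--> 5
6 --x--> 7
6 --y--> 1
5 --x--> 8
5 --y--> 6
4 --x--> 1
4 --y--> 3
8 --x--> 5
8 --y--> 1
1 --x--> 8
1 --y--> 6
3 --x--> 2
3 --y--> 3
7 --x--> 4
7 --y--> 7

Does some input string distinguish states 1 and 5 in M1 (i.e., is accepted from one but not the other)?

Every state is reachable, so we keep all 8.
P0 = {4} | {1,2,3,5,6,7,8}.
Split {1,2,3,5,6,7,8} by δ(·,x) → {1,2,3,5,6,8} and {7}.
Split {1,2,3,5,6,8} by δ(·,x) → {1,3,5,8} and {2,6}.
Split {1,3,5,8} by δ(·,x) → {1,5,8} and {3}.
Split {1,5,8} by δ(·,y) → {1,5} and {8}.
The partition is now stable with 6 blocks: {4} | {1,5} | {7} | {2,6} | {3} | {8}.
1 and 5 lie in the same block of the stable partition, so they are equivalent — no string distinguishes them.

No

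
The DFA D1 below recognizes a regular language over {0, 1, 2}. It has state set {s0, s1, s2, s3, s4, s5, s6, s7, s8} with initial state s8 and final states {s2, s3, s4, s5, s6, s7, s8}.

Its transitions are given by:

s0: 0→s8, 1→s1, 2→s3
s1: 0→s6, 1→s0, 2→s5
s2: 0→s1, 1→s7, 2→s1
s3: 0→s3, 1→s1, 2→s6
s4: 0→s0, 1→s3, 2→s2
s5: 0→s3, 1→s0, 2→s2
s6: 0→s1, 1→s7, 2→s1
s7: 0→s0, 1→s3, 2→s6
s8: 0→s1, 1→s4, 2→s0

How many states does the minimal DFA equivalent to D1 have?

Initial partition by acceptance: {s2,s3,s4,s5,s6,s7,s8} | {s0,s1}.
Refine {s2,s3,s4,s5,s6,s7,s8} on symbol 0: members go to different blocks, giving {s2,s4,s6,s7,s8} and {s3,s5}.
Split {s2,s4,s6,s7,s8} by δ(·,1) → {s2,s6,s8} and {s4,s7}.
The partition is now stable with 4 blocks: {s2,s6,s8} | {s0,s1} | {s3,s5} | {s4,s7}.

4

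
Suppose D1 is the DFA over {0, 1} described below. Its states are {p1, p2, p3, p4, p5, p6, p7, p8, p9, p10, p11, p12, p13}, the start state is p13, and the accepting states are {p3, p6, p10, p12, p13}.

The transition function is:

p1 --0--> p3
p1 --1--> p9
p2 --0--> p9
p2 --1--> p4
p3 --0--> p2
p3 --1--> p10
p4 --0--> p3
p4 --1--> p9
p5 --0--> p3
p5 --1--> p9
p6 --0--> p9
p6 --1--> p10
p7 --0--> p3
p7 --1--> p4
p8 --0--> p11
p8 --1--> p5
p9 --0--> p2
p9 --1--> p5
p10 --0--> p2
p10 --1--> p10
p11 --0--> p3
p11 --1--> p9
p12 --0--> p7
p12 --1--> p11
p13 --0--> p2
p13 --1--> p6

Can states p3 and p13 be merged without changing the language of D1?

Yes

Reachable states from the start: {p2,p3,p4,p5,p6,p9,p10,p13}. Unreachable: {p1,p7,p8,p11,p12} — drop them.
Start with accepting vs non-accepting: {p3,p6,p10,p13} | {p2,p4,p5,p9}.
On input 0, block {p2,p4,p5,p9} splits into {p2,p9} and {p4,p5}.
Stable partition: {p3,p6,p10,p13} | {p2,p9} | {p4,p5} — 3 equivalence classes.
p3 and p13 lie in the same block of the stable partition, so they are equivalent — no string distinguishes them.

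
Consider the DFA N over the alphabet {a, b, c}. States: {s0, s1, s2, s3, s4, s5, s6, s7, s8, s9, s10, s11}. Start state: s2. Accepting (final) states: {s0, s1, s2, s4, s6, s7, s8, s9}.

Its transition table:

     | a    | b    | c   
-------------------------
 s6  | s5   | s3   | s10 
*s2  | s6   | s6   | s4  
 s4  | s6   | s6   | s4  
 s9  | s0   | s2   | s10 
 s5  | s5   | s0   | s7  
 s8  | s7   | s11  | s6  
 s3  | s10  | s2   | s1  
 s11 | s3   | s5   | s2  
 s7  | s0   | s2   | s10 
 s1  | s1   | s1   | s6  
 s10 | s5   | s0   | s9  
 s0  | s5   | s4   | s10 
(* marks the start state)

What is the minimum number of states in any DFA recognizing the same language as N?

First remove the unreachable states {s8,s11}; 10 states remain.
Initial partition by acceptance: {s0,s1,s2,s4,s6,s7,s9} | {s3,s5,s10}.
Split {s0,s1,s2,s4,s6,s7,s9} by δ(·,a) → {s1,s2,s4,s7,s9} and {s0,s6}.
On input a, block {s1,s2,s4,s7,s9} splits into {s2,s4,s7,s9} and {s1}.
Split {s2,s4,s7,s9} by δ(·,b) → {s2,s4} and {s7,s9}.
Split {s3,s5,s10} by δ(·,b) → {s5,s10} and {s3}.
Refine {s0,s6} on symbol b: members go to different blocks, giving {s0} and {s6}.
No further refinement is possible. Final partition (7 blocks): {s2,s4} | {s5,s10} | {s0} | {s1} | {s7,s9} | {s3} | {s6}.

7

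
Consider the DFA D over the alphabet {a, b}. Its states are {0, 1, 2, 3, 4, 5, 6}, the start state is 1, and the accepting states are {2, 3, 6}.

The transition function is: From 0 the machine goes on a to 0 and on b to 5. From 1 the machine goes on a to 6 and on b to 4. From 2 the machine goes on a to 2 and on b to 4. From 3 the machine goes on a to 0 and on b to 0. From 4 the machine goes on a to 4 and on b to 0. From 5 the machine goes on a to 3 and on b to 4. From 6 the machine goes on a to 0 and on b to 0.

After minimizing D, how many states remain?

4

First remove the unreachable states {2}; 6 states remain.
P0 = {3,6} | {0,1,4,5}.
On input a, block {0,1,4,5} splits into {0,4} and {1,5}.
On input b, block {0,4} splits into {0} and {4}.
No further refinement is possible. Final partition (4 blocks): {3,6} | {0} | {1,5} | {4}.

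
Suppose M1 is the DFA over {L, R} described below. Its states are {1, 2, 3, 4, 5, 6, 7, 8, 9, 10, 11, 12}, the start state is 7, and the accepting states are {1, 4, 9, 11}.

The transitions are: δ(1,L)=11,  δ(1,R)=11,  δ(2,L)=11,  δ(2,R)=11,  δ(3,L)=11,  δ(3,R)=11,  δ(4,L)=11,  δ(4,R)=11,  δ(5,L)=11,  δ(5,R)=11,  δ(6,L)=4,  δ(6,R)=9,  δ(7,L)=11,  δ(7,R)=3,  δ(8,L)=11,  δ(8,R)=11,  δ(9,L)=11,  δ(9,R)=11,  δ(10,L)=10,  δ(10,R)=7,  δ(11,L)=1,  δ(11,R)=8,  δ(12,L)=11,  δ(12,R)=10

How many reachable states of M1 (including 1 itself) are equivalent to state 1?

1

First remove the unreachable states {2,4,5,6,9,10,12}; 5 states remain.
Initial partition by acceptance: {1,11} | {3,7,8}.
Refine {1,11} on symbol R: members go to different blocks, giving {1} and {11}.
Refine {3,7,8} on symbol R: members go to different blocks, giving {3,8} and {7}.
No further refinement is possible. Final partition (4 blocks): {1} | {3,8} | {11} | {7}.
State 1 belongs to the block {1}, which has 1 states.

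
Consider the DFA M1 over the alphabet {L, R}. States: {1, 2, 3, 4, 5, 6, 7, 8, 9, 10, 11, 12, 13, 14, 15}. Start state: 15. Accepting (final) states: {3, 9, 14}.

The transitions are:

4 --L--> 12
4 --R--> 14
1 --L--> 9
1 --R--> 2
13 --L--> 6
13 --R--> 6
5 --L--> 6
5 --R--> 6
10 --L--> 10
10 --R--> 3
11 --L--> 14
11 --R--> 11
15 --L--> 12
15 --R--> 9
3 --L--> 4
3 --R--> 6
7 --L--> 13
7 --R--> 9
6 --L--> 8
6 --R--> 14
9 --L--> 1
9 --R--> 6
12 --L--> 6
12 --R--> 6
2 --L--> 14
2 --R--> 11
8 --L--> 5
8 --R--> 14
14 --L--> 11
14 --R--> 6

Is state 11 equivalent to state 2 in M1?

First remove the unreachable states {3,4,7,10,13}; 10 states remain.
Initial partition by acceptance: {9,14} | {1,2,5,6,8,11,12,15}.
Refine {1,2,5,6,8,11,12,15} on symbol L: members go to different blocks, giving {5,6,8,12,15} and {1,2,11}.
Refine {5,6,8,12,15} on symbol R: members go to different blocks, giving {6,8,15} and {5,12}.
Refine {6,8,15} on symbol L: members go to different blocks, giving {8,15} and {6}.
No further refinement is possible. Final partition (5 blocks): {9,14} | {8,15} | {1,2,11} | {5,12} | {6}.
11 and 2 lie in the same block of the stable partition, so they are equivalent — no string distinguishes them.

Yes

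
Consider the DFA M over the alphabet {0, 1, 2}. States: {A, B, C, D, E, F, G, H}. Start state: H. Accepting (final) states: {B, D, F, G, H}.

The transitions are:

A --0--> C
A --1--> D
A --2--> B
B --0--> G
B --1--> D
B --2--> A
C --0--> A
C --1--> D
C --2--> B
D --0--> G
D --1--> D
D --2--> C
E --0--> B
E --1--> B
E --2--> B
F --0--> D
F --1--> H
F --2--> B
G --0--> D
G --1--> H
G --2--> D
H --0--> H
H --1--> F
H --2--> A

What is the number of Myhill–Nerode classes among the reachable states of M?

First remove the unreachable states {E}; 7 states remain.
P0 = {B,D,F,G,H} | {A,C}.
On input 2, block {B,D,F,G,H} splits into {B,D,H} and {F,G}.
On input 0, block {B,D,H} splits into {B,D} and {H}.
No further refinement is possible. Final partition (4 blocks): {B,D} | {A,C} | {F,G} | {H}.

4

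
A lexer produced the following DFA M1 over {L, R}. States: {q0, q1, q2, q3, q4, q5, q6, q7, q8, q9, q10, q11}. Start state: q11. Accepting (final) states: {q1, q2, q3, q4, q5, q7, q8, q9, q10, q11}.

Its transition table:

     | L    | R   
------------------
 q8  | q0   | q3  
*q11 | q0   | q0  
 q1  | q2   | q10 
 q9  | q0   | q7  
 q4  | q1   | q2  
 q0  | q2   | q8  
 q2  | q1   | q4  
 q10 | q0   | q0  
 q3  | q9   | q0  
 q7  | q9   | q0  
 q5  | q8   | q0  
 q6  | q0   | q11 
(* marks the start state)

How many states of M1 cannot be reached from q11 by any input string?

Starting at q11 and following transitions, the reachable set is {q0, q1, q2, q3, q4, q7, q8, q9, q10, q11}. That leaves q5, q6 unreachable — 2 in total.

2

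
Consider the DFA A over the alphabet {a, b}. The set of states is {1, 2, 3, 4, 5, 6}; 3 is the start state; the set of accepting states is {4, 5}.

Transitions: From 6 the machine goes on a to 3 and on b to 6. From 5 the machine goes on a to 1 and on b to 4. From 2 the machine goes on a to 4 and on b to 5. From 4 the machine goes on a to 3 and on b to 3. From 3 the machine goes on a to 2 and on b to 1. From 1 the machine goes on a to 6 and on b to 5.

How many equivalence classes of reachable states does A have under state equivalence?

6

All states are reachable from the start state.
Initial partition by acceptance: {4,5} | {1,2,3,6}.
On input b, block {4,5} splits into {4} and {5}.
Refine {1,2,3,6} on symbol a: members go to different blocks, giving {1,3,6} and {2}.
Split {1,3,6} by δ(·,a) → {1,6} and {3}.
Refine {1,6} on symbol a: members go to different blocks, giving {1} and {6}.
The partition is now stable with 6 blocks: {4} | {1} | {5} | {2} | {3} | {6}.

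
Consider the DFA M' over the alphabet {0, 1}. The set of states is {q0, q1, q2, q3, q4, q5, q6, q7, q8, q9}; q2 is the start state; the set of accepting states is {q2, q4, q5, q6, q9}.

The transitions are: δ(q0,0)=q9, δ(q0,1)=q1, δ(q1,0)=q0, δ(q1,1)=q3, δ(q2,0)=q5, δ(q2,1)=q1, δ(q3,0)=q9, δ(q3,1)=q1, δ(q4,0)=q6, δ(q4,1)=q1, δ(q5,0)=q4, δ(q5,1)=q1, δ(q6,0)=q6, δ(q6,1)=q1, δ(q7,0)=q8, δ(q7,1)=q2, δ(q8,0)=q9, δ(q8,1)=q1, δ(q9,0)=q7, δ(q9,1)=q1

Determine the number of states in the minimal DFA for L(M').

5

P0 = {q2,q4,q5,q6,q9} | {q0,q1,q3,q7,q8}.
Split {q2,q4,q5,q6,q9} by δ(·,0) → {q2,q4,q5,q6} and {q9}.
On input 0, block {q0,q1,q3,q7,q8} splits into {q0,q3,q8} and {q1,q7}.
Refine {q1,q7} on symbol 1: members go to different blocks, giving {q1} and {q7}.
Stable partition: {q2,q4,q5,q6} | {q0,q3,q8} | {q9} | {q1} | {q7} — 5 equivalence classes.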